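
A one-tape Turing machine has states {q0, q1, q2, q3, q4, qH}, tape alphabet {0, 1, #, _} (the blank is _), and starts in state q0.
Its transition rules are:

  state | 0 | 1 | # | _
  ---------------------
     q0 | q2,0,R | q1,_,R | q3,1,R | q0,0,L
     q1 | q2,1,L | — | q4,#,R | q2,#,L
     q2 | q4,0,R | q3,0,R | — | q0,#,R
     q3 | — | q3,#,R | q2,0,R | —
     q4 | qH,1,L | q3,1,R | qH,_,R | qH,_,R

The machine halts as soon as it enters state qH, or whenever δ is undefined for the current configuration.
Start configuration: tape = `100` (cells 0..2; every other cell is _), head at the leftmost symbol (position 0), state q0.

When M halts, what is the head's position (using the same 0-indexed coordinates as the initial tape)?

4

q0 | [1]00__   read 1 → write _, move R, go to q1
q1 | _[0]0__   read 0 → write 1, move L, go to q2
q2 | [_]10__   read _ → write #, move R, go to q0
q0 | #[1]0__   read 1 → write _, move R, go to q1
q1 | #_[0]__   read 0 → write 1, move L, go to q2
q2 | #[_]1__   read _ → write #, move R, go to q0
q0 | ##[1]__   read 1 → write _, move R, go to q1
q1 | ##_[_]_   read _ → write #, move L, go to q2
q2 | ##[_]#_   read _ → write #, move R, go to q0
q0 | ###[#]_   read # → write 1, move R, go to q3
q3 | ###1[_]
At halt the head is at cell 4.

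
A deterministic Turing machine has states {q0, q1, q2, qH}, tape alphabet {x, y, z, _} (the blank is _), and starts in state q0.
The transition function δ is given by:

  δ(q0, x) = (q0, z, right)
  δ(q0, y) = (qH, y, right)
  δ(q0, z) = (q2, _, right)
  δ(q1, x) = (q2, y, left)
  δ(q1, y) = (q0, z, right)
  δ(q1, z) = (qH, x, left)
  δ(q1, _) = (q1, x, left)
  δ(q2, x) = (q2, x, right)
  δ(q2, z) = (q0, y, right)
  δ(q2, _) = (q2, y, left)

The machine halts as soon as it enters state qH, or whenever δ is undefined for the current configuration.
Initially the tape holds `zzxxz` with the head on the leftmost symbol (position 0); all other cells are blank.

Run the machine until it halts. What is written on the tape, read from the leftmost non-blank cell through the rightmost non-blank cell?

q0 | [z]zxxz_   read z → write _, move right, go to q2
q2 | _[z]xxz_   read z → write y, move right, go to q0
q0 | _y[x]xz_   read x → write z, move right, go to q0
q0 | _yz[x]z_   read x → write z, move right, go to q0
q0 | _yzz[z]_   read z → write _, move right, go to q2
q2 | _yzz_[_]   read _ → write y, move left, go to q2
q2 | _yzz[_]y   read _ → write y, move left, go to q2
q2 | _yz[z]yy   read z → write y, move right, go to q0
q0 | _yzy[y]y   read y → write y, move right, go to qH
qH | _yzyy[y]
The non-blank tape span at halt is yzyyy.

yzyyy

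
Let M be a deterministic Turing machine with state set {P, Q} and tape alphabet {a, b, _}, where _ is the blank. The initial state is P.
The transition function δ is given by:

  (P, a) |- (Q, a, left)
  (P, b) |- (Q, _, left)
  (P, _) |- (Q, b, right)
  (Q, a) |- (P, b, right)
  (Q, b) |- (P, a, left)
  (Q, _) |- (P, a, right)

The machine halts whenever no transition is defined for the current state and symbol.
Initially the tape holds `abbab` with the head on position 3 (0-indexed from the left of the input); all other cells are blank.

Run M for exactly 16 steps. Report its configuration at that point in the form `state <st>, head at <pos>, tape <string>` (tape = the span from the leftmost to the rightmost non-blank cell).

state=P head=3 tape=_abb[a]b   (P,a)→(Q,a,left)
state=Q head=2 tape=_ab[b]ab   (Q,b)→(P,a,left)
state=P head=1 tape=_a[b]aab   (P,b)→(Q,_,left)
state=Q head=0 tape=_[a]_aab   (Q,a)→(P,b,right)
state=P head=1 tape=_b[_]aab   (P,_)→(Q,b,right)
state=Q head=2 tape=_bb[a]ab   (Q,a)→(P,b,right)
state=P head=3 tape=_bbb[a]b   (P,a)→(Q,a,left)
state=Q head=2 tape=_bb[b]ab   (Q,b)→(P,a,left)
state=P head=1 tape=_b[b]aab   (P,b)→(Q,_,left)
state=Q head=0 tape=_[b]_aab   (Q,b)→(P,a,left)
state=P head=-1 tape=[_]a_aab   (P,_)→(Q,b,right)
state=Q head=0 tape=b[a]_aab   (Q,a)→(P,b,right)
state=P head=1 tape=bb[_]aab   (P,_)→(Q,b,right)
state=Q head=2 tape=bbb[a]ab   (Q,a)→(P,b,right)
state=P head=3 tape=bbbb[a]b   (P,a)→(Q,a,left)
state=Q head=2 tape=bbb[b]ab   (Q,b)→(P,a,left)
state=P head=1 tape=bb[b]aab
After 16 steps: state P, head at 1, tape bbbaab.

state P, head at 1, tape bbbaab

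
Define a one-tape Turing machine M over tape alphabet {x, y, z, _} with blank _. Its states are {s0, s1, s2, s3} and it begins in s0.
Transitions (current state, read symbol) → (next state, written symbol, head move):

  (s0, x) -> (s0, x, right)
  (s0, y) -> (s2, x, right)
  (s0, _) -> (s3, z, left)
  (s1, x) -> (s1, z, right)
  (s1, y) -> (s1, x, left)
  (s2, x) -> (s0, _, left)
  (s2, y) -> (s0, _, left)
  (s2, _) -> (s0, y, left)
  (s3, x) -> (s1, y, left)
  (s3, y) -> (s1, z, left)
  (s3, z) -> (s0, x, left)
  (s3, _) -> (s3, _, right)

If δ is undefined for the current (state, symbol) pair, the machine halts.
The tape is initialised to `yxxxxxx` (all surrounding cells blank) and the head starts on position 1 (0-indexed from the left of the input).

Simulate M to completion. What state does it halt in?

s1

s0 | y[x]xxxxx_   read x → write x, move right, go to s0
s0 | yx[x]xxxx_   read x → write x, move right, go to s0
s0 | yxx[x]xxx_   read x → write x, move right, go to s0
s0 | yxxx[x]xx_   read x → write x, move right, go to s0
s0 | yxxxx[x]x_   read x → write x, move right, go to s0
s0 | yxxxxx[x]_   read x → write x, move right, go to s0
s0 | yxxxxxx[_]   read _ → write z, move left, go to s3
s3 | yxxxxx[x]z   read x → write y, move left, go to s1
s1 | yxxxx[x]yz   read x → write z, move right, go to s1
s1 | yxxxxz[y]z   read y → write x, move left, go to s1
s1 | yxxxx[z]xz
No transition is defined for (s1, z); M halts in state s1.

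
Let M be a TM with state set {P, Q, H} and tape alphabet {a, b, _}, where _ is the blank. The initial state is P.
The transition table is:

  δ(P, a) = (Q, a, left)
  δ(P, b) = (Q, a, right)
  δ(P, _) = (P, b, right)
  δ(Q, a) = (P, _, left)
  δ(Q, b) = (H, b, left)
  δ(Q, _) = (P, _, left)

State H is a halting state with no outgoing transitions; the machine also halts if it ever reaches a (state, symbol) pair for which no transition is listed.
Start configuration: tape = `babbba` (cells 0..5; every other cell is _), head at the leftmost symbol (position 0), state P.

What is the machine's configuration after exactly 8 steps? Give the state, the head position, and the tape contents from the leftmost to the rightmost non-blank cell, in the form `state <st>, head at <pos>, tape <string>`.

state H, head at -2, tape bba_bbba

state=P head=0 tape=__[b]abbba   (P,b)→(Q,a,right)
state=Q head=1 tape=__a[a]bbba   (Q,a)→(P,_,left)
state=P head=0 tape=__[a]_bbba   (P,a)→(Q,a,left)
state=Q head=-1 tape=_[_]a_bbba   (Q,_)→(P,_,left)
state=P head=-2 tape=[_]_a_bbba   (P,_)→(P,b,right)
state=P head=-1 tape=b[_]a_bbba   (P,_)→(P,b,right)
state=P head=0 tape=bb[a]_bbba   (P,a)→(Q,a,left)
state=Q head=-1 tape=b[b]a_bbba   (Q,b)→(H,b,left)
state=H head=-2 tape=[b]ba_bbba
After 8 steps: state H, head at -2, tape bba_bbba.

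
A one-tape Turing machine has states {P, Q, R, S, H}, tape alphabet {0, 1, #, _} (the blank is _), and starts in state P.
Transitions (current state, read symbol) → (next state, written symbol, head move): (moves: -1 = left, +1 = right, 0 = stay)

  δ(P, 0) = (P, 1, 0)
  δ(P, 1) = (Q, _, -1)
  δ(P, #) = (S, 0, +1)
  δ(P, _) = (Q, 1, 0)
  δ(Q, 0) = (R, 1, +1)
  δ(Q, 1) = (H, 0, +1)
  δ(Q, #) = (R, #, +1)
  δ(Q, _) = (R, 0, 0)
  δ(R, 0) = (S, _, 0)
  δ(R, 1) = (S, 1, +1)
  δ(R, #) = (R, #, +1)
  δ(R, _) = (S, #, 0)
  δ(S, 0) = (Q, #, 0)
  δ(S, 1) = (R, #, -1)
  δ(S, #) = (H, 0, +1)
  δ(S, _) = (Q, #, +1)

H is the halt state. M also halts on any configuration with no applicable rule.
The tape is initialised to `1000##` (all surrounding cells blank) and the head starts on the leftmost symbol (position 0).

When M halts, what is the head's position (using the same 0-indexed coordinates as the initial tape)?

state=P head=0 tape=_[1]000##__   (P,1)→(Q,_,-1)
state=Q head=-1 tape=[_]_000##__   (Q,_)→(R,0,0)
state=R head=-1 tape=[0]_000##__   (R,0)→(S,_,0)
state=S head=-1 tape=[_]_000##__   (S,_)→(Q,#,+1)
state=Q head=0 tape=#[_]000##__   (Q,_)→(R,0,0)
state=R head=0 tape=#[0]000##__   (R,0)→(S,_,0)
state=S head=0 tape=#[_]000##__   (S,_)→(Q,#,+1)
state=Q head=1 tape=##[0]00##__   (Q,0)→(R,1,+1)
state=R head=2 tape=##1[0]0##__   (R,0)→(S,_,0)
state=S head=2 tape=##1[_]0##__   (S,_)→(Q,#,+1)
state=Q head=3 tape=##1#[0]##__   (Q,0)→(R,1,+1)
state=R head=4 tape=##1#1[#]#__   (R,#)→(R,#,+1)
state=R head=5 tape=##1#1#[#]__   (R,#)→(R,#,+1)
state=R head=6 tape=##1#1##[_]_   (R,_)→(S,#,0)
state=S head=6 tape=##1#1##[#]_   (S,#)→(H,0,+1)
state=H head=7 tape=##1#1##0[_]
At halt the head is at cell 7.

7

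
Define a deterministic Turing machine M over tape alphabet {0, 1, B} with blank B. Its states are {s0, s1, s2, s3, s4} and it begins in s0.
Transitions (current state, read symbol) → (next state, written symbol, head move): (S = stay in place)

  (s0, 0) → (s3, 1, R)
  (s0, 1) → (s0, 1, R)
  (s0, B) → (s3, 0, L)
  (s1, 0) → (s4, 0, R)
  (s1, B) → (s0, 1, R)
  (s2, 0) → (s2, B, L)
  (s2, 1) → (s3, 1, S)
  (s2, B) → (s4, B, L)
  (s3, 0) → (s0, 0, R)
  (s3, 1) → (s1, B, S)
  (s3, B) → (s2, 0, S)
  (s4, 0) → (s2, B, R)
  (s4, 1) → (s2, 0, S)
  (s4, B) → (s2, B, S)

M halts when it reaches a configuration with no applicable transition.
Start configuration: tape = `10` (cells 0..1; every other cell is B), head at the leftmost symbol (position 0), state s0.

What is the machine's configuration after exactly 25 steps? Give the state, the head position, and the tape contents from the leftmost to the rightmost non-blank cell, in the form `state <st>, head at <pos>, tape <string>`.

state=s0 head=0 tape=[1]0BBB   (s0,1)→(s0,1,R)
state=s0 head=1 tape=1[0]BBB   (s0,0)→(s3,1,R)
state=s3 head=2 tape=11[B]BB   (s3,B)→(s2,0,S)
state=s2 head=2 tape=11[0]BB   (s2,0)→(s2,B,L)
state=s2 head=1 tape=1[1]BBB   (s2,1)→(s3,1,S)
state=s3 head=1 tape=1[1]BBB   (s3,1)→(s1,B,S)
state=s1 head=1 tape=1[B]BBB   (s1,B)→(s0,1,R)
state=s0 head=2 tape=11[B]BB   (s0,B)→(s3,0,L)
state=s3 head=1 tape=1[1]0BB   (s3,1)→(s1,B,S)
state=s1 head=1 tape=1[B]0BB   (s1,B)→(s0,1,R)
state=s0 head=2 tape=11[0]BB   (s0,0)→(s3,1,R)
state=s3 head=3 tape=111[B]B   (s3,B)→(s2,0,S)
state=s2 head=3 tape=111[0]B   (s2,0)→(s2,B,L)
state=s2 head=2 tape=11[1]BB   (s2,1)→(s3,1,S)
state=s3 head=2 tape=11[1]BB   (s3,1)→(s1,B,S)
state=s1 head=2 tape=11[B]BB   (s1,B)→(s0,1,R)
state=s0 head=3 tape=111[B]B   (s0,B)→(s3,0,L)
state=s3 head=2 tape=11[1]0B   (s3,1)→(s1,B,S)
state=s1 head=2 tape=11[B]0B   (s1,B)→(s0,1,R)
state=s0 head=3 tape=111[0]B   (s0,0)→(s3,1,R)
state=s3 head=4 tape=1111[B]   (s3,B)→(s2,0,S)
state=s2 head=4 tape=1111[0]   (s2,0)→(s2,B,L)
state=s2 head=3 tape=111[1]B   (s2,1)→(s3,1,S)
state=s3 head=3 tape=111[1]B   (s3,1)→(s1,B,S)
state=s1 head=3 tape=111[B]B   (s1,B)→(s0,1,R)
state=s0 head=4 tape=1111[B]
After 25 steps: state s0, head at 4, tape 1111.

state s0, head at 4, tape 1111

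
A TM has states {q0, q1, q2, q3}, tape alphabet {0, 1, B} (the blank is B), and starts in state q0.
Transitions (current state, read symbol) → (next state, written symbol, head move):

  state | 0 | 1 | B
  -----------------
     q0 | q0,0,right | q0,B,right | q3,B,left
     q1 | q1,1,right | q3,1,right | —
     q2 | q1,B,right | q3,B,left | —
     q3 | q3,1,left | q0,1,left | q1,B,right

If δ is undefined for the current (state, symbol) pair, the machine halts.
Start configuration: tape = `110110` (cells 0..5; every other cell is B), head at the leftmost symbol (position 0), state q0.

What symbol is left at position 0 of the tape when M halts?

state=q0 head=0 tape=[1]10110BB   (q0,1)→(q0,B,right)
state=q0 head=1 tape=B[1]0110BB   (q0,1)→(q0,B,right)
state=q0 head=2 tape=BB[0]110BB   (q0,0)→(q0,0,right)
state=q0 head=3 tape=BB0[1]10BB   (q0,1)→(q0,B,right)
state=q0 head=4 tape=BB0B[1]0BB   (q0,1)→(q0,B,right)
state=q0 head=5 tape=BB0BB[0]BB   (q0,0)→(q0,0,right)
state=q0 head=6 tape=BB0BB0[B]B   (q0,B)→(q3,B,left)
state=q3 head=5 tape=BB0BB[0]BB   (q3,0)→(q3,1,left)
state=q3 head=4 tape=BB0B[B]1BB   (q3,B)→(q1,B,right)
state=q1 head=5 tape=BB0BB[1]BB   (q1,1)→(q3,1,right)
state=q3 head=6 tape=BB0BB1[B]B   (q3,B)→(q1,B,right)
state=q1 head=7 tape=BB0BB1B[B]
Cell 0 holds B when M halts.

B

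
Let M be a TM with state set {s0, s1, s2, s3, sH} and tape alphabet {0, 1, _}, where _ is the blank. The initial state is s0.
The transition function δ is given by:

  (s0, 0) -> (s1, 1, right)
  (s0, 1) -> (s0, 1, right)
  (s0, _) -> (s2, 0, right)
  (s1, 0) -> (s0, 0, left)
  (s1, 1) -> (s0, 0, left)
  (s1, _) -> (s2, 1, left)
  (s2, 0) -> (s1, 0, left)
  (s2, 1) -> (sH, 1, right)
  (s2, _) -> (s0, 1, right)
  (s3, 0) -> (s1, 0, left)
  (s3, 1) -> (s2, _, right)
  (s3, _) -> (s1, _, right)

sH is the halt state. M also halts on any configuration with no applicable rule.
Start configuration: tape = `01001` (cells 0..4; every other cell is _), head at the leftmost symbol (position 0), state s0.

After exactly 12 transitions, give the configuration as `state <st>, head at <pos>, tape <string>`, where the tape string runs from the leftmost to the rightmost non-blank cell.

state s0, head at 4, tape 11110

s0 | [0]1001   read 0 → write 1, move right, go to s1
s1 | 1[1]001   read 1 → write 0, move left, go to s0
s0 | [1]0001   read 1 → write 1, move right, go to s0
s0 | 1[0]001   read 0 → write 1, move right, go to s1
s1 | 11[0]01   read 0 → write 0, move left, go to s0
s0 | 1[1]001   read 1 → write 1, move right, go to s0
s0 | 11[0]01   read 0 → write 1, move right, go to s1
s1 | 111[0]1   read 0 → write 0, move left, go to s0
s0 | 11[1]01   read 1 → write 1, move right, go to s0
s0 | 111[0]1   read 0 → write 1, move right, go to s1
s1 | 1111[1]   read 1 → write 0, move left, go to s0
s0 | 111[1]0   read 1 → write 1, move right, go to s0
s0 | 1111[0]
After 12 steps: state s0, head at 4, tape 11110.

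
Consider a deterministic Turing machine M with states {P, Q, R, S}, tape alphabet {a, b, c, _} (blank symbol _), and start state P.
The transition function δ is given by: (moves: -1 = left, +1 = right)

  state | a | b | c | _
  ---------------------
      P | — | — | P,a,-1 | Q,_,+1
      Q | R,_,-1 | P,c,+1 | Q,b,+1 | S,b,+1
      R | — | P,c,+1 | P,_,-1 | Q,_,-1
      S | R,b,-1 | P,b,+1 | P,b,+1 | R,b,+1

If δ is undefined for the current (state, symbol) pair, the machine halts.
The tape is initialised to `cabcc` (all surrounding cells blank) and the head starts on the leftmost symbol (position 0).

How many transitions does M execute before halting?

state=P head=0 tape=__[c]abcc   (P,c)→(P,a,-1)
state=P head=-1 tape=_[_]aabcc   (P,_)→(Q,_,+1)
state=Q head=0 tape=__[a]abcc   (Q,a)→(R,_,-1)
state=R head=-1 tape=_[_]_abcc   (R,_)→(Q,_,-1)
state=Q head=-2 tape=[_]__abcc   (Q,_)→(S,b,+1)
state=S head=-1 tape=b[_]_abcc   (S,_)→(R,b,+1)
state=R head=0 tape=bb[_]abcc   (R,_)→(Q,_,-1)
state=Q head=-1 tape=b[b]_abcc   (Q,b)→(P,c,+1)
state=P head=0 tape=bc[_]abcc   (P,_)→(Q,_,+1)
state=Q head=1 tape=bc_[a]bcc   (Q,a)→(R,_,-1)
state=R head=0 tape=bc[_]_bcc   (R,_)→(Q,_,-1)
state=Q head=-1 tape=b[c]__bcc   (Q,c)→(Q,b,+1)
state=Q head=0 tape=bb[_]_bcc   (Q,_)→(S,b,+1)
state=S head=1 tape=bbb[_]bcc   (S,_)→(R,b,+1)
state=R head=2 tape=bbbb[b]cc   (R,b)→(P,c,+1)
state=P head=3 tape=bbbbc[c]c   (P,c)→(P,a,-1)
state=P head=2 tape=bbbb[c]ac   (P,c)→(P,a,-1)
state=P head=1 tape=bbb[b]aac
M halts after 17 transitions.

17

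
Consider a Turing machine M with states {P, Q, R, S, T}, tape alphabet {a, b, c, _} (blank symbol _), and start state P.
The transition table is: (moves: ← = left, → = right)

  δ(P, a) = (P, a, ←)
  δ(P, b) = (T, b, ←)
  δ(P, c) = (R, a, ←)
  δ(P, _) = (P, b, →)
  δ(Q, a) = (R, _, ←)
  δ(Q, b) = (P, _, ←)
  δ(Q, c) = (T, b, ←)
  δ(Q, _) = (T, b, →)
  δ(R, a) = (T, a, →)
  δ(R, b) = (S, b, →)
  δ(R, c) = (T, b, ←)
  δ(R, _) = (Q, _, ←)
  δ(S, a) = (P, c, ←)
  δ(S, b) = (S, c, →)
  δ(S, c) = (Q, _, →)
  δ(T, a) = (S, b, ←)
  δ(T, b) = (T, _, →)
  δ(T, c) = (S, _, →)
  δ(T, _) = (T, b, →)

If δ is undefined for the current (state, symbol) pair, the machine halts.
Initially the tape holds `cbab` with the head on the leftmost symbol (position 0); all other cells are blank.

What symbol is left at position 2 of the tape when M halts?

state=P head=0 tape=___[c]bab   (P,c)→(R,a,←)
state=R head=-1 tape=__[_]abab   (R,_)→(Q,_,←)
state=Q head=-2 tape=_[_]_abab   (Q,_)→(T,b,→)
state=T head=-1 tape=_b[_]abab   (T,_)→(T,b,→)
state=T head=0 tape=_bb[a]bab   (T,a)→(S,b,←)
state=S head=-1 tape=_b[b]bbab   (S,b)→(S,c,→)
state=S head=0 tape=_bc[b]bab   (S,b)→(S,c,→)
state=S head=1 tape=_bcc[b]ab   (S,b)→(S,c,→)
state=S head=2 tape=_bccc[a]b   (S,a)→(P,c,←)
state=P head=1 tape=_bcc[c]cb   (P,c)→(R,a,←)
state=R head=0 tape=_bc[c]acb   (R,c)→(T,b,←)
state=T head=-1 tape=_b[c]bacb   (T,c)→(S,_,→)
state=S head=0 tape=_b_[b]acb   (S,b)→(S,c,→)
state=S head=1 tape=_b_c[a]cb   (S,a)→(P,c,←)
state=P head=0 tape=_b_[c]ccb   (P,c)→(R,a,←)
state=R head=-1 tape=_b[_]accb   (R,_)→(Q,_,←)
state=Q head=-2 tape=_[b]_accb   (Q,b)→(P,_,←)
state=P head=-3 tape=[_]__accb   (P,_)→(P,b,→)
state=P head=-2 tape=b[_]_accb   (P,_)→(P,b,→)
state=P head=-1 tape=bb[_]accb   (P,_)→(P,b,→)
state=P head=0 tape=bbb[a]ccb   (P,a)→(P,a,←)
state=P head=-1 tape=bb[b]accb   (P,b)→(T,b,←)
state=T head=-2 tape=b[b]baccb   (T,b)→(T,_,→)
state=T head=-1 tape=b_[b]accb   (T,b)→(T,_,→)
state=T head=0 tape=b__[a]ccb   (T,a)→(S,b,←)
state=S head=-1 tape=b_[_]bccb
Cell 2 holds c when M halts.

c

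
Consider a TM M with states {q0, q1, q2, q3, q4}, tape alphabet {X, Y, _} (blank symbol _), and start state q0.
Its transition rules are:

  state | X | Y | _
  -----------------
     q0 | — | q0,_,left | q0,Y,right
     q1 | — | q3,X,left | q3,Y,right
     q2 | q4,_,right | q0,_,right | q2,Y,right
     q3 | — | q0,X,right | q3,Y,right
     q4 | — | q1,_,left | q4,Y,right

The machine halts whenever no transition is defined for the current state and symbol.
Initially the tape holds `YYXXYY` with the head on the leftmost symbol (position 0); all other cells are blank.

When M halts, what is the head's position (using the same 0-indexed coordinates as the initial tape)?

state=q0 head=0 tape=__[Y]YXXYY   (q0,Y)→(q0,_,left)
state=q0 head=-1 tape=_[_]_YXXYY   (q0,_)→(q0,Y,right)
state=q0 head=0 tape=_Y[_]YXXYY   (q0,_)→(q0,Y,right)
state=q0 head=1 tape=_YY[Y]XXYY   (q0,Y)→(q0,_,left)
state=q0 head=0 tape=_Y[Y]_XXYY   (q0,Y)→(q0,_,left)
state=q0 head=-1 tape=_[Y]__XXYY   (q0,Y)→(q0,_,left)
state=q0 head=-2 tape=[_]___XXYY   (q0,_)→(q0,Y,right)
state=q0 head=-1 tape=Y[_]__XXYY   (q0,_)→(q0,Y,right)
state=q0 head=0 tape=YY[_]_XXYY   (q0,_)→(q0,Y,right)
state=q0 head=1 tape=YYY[_]XXYY   (q0,_)→(q0,Y,right)
state=q0 head=2 tape=YYYY[X]XYY
At halt the head is at cell 2.

2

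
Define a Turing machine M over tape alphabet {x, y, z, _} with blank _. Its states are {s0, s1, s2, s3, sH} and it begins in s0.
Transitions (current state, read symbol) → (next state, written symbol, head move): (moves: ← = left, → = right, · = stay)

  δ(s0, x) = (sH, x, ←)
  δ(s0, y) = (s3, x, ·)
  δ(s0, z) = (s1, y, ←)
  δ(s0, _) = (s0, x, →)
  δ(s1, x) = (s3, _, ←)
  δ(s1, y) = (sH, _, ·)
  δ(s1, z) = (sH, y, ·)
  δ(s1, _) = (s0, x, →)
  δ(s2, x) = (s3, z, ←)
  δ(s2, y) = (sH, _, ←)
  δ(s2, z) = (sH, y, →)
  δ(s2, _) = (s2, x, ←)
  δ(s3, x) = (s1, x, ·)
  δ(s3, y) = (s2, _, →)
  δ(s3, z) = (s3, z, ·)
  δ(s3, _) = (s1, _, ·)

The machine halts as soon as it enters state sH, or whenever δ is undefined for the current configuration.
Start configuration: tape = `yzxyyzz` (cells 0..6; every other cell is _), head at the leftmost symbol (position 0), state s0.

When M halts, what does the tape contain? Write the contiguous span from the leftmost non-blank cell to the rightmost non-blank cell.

xxxxxxyyzz

state=s0 head=0 tape=___[y]zxyyzz   (s0,y)→(s3,x,·)
state=s3 head=0 tape=___[x]zxyyzz   (s3,x)→(s1,x,·)
state=s1 head=0 tape=___[x]zxyyzz   (s1,x)→(s3,_,←)
state=s3 head=-1 tape=__[_]_zxyyzz   (s3,_)→(s1,_,·)
state=s1 head=-1 tape=__[_]_zxyyzz   (s1,_)→(s0,x,→)
state=s0 head=0 tape=__x[_]zxyyzz   (s0,_)→(s0,x,→)
state=s0 head=1 tape=__xx[z]xyyzz   (s0,z)→(s1,y,←)
state=s1 head=0 tape=__x[x]yxyyzz   (s1,x)→(s3,_,←)
state=s3 head=-1 tape=__[x]_yxyyzz   (s3,x)→(s1,x,·)
state=s1 head=-1 tape=__[x]_yxyyzz   (s1,x)→(s3,_,←)
state=s3 head=-2 tape=_[_]__yxyyzz   (s3,_)→(s1,_,·)
state=s1 head=-2 tape=_[_]__yxyyzz   (s1,_)→(s0,x,→)
state=s0 head=-1 tape=_x[_]_yxyyzz   (s0,_)→(s0,x,→)
state=s0 head=0 tape=_xx[_]yxyyzz   (s0,_)→(s0,x,→)
state=s0 head=1 tape=_xxx[y]xyyzz   (s0,y)→(s3,x,·)
state=s3 head=1 tape=_xxx[x]xyyzz   (s3,x)→(s1,x,·)
state=s1 head=1 tape=_xxx[x]xyyzz   (s1,x)→(s3,_,←)
state=s3 head=0 tape=_xx[x]_xyyzz   (s3,x)→(s1,x,·)
state=s1 head=0 tape=_xx[x]_xyyzz   (s1,x)→(s3,_,←)
state=s3 head=-1 tape=_x[x]__xyyzz   (s3,x)→(s1,x,·)
state=s1 head=-1 tape=_x[x]__xyyzz   (s1,x)→(s3,_,←)
state=s3 head=-2 tape=_[x]___xyyzz   (s3,x)→(s1,x,·)
state=s1 head=-2 tape=_[x]___xyyzz   (s1,x)→(s3,_,←)
state=s3 head=-3 tape=[_]____xyyzz   (s3,_)→(s1,_,·)
state=s1 head=-3 tape=[_]____xyyzz   (s1,_)→(s0,x,→)
state=s0 head=-2 tape=x[_]___xyyzz   (s0,_)→(s0,x,→)
state=s0 head=-1 tape=xx[_]__xyyzz   (s0,_)→(s0,x,→)
state=s0 head=0 tape=xxx[_]_xyyzz   (s0,_)→(s0,x,→)
state=s0 head=1 tape=xxxx[_]xyyzz   (s0,_)→(s0,x,→)
state=s0 head=2 tape=xxxxx[x]yyzz   (s0,x)→(sH,x,←)
state=sH head=1 tape=xxxx[x]xyyzz
The non-blank tape span at halt is xxxxxxyyzz.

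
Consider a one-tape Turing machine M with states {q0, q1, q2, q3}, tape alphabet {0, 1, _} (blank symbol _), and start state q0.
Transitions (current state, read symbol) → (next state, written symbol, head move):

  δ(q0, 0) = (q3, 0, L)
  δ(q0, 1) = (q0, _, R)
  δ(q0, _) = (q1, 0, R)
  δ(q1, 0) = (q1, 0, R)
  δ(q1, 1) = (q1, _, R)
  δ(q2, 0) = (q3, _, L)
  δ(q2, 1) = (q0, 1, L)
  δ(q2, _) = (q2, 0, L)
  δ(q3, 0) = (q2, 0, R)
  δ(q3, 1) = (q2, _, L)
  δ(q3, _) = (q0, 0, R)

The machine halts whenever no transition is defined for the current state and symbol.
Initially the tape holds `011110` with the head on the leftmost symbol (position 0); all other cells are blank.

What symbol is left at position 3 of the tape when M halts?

_

state=q0 head=0 tape=__[0]11110_   (q0,0)→(q3,0,L)
state=q3 head=-1 tape=_[_]011110_   (q3,_)→(q0,0,R)
state=q0 head=0 tape=_0[0]11110_   (q0,0)→(q3,0,L)
state=q3 head=-1 tape=_[0]011110_   (q3,0)→(q2,0,R)
state=q2 head=0 tape=_0[0]11110_   (q2,0)→(q3,_,L)
state=q3 head=-1 tape=_[0]_11110_   (q3,0)→(q2,0,R)
state=q2 head=0 tape=_0[_]11110_   (q2,_)→(q2,0,L)
state=q2 head=-1 tape=_[0]011110_   (q2,0)→(q3,_,L)
state=q3 head=-2 tape=[_]_011110_   (q3,_)→(q0,0,R)
state=q0 head=-1 tape=0[_]011110_   (q0,_)→(q1,0,R)
state=q1 head=0 tape=00[0]11110_   (q1,0)→(q1,0,R)
state=q1 head=1 tape=000[1]1110_   (q1,1)→(q1,_,R)
state=q1 head=2 tape=000_[1]110_   (q1,1)→(q1,_,R)
state=q1 head=3 tape=000__[1]10_   (q1,1)→(q1,_,R)
state=q1 head=4 tape=000___[1]0_   (q1,1)→(q1,_,R)
state=q1 head=5 tape=000____[0]_   (q1,0)→(q1,0,R)
state=q1 head=6 tape=000____0[_]
Cell 3 holds _ when M halts.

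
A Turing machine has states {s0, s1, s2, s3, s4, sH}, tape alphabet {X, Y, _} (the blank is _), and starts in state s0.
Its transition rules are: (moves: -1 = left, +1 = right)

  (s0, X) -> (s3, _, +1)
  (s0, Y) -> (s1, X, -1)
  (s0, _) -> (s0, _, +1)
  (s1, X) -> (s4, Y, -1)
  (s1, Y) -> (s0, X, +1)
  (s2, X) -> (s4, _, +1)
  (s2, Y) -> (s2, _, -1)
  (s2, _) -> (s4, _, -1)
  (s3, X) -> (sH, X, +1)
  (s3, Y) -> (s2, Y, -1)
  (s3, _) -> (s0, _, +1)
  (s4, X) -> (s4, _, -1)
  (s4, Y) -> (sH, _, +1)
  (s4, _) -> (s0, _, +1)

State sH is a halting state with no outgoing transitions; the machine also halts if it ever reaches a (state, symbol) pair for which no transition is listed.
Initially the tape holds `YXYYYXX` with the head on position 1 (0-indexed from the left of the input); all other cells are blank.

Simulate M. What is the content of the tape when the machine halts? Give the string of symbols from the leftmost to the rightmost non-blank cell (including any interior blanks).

YYYXX

s0 | Y[X]YYYXX   read X → write _, move +1, go to s3
s3 | Y_[Y]YYXX   read Y → write Y, move -1, go to s2
s2 | Y[_]YYYXX   read _ → write _, move -1, go to s4
s4 | [Y]_YYYXX   read Y → write _, move +1, go to sH
sH | _[_]YYYXX
The non-blank tape span at halt is YYYXX.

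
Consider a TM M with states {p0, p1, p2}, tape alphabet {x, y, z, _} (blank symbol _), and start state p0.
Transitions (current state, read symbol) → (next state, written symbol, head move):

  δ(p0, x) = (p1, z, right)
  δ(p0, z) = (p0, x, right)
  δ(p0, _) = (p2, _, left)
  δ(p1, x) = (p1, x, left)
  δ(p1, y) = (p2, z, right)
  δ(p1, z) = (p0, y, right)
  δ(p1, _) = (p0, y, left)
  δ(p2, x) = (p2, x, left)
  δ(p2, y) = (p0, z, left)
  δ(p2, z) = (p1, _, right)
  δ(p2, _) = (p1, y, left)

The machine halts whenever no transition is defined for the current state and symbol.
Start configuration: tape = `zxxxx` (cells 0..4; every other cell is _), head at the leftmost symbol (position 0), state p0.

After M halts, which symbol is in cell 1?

state=p0 head=0 tape=[z]xxxx_   (p0,z)→(p0,x,right)
state=p0 head=1 tape=x[x]xxx_   (p0,x)→(p1,z,right)
state=p1 head=2 tape=xz[x]xx_   (p1,x)→(p1,x,left)
state=p1 head=1 tape=x[z]xxx_   (p1,z)→(p0,y,right)
state=p0 head=2 tape=xy[x]xx_   (p0,x)→(p1,z,right)
state=p1 head=3 tape=xyz[x]x_   (p1,x)→(p1,x,left)
state=p1 head=2 tape=xy[z]xx_   (p1,z)→(p0,y,right)
state=p0 head=3 tape=xyy[x]x_   (p0,x)→(p1,z,right)
state=p1 head=4 tape=xyyz[x]_   (p1,x)→(p1,x,left)
state=p1 head=3 tape=xyy[z]x_   (p1,z)→(p0,y,right)
state=p0 head=4 tape=xyyy[x]_   (p0,x)→(p1,z,right)
state=p1 head=5 tape=xyyyz[_]   (p1,_)→(p0,y,left)
state=p0 head=4 tape=xyyy[z]y   (p0,z)→(p0,x,right)
state=p0 head=5 tape=xyyyx[y]
Cell 1 holds y when M halts.

y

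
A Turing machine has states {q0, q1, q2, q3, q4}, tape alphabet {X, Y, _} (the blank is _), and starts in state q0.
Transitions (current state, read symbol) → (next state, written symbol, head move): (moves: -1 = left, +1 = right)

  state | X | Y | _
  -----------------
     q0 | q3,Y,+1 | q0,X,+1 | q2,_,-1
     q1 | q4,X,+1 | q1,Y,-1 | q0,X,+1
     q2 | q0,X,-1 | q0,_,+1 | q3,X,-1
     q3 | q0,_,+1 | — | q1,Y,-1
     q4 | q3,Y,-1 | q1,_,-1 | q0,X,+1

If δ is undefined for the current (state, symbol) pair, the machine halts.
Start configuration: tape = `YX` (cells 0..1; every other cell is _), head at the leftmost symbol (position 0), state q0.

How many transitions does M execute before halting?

q0 | [Y]X__   read Y → write X, move +1, go to q0
q0 | X[X]__   read X → write Y, move +1, go to q3
q3 | XY[_]_   read _ → write Y, move -1, go to q1
q1 | X[Y]Y_   read Y → write Y, move -1, go to q1
q1 | [X]YY_   read X → write X, move +1, go to q4
q4 | X[Y]Y_   read Y → write _, move -1, go to q1
q1 | [X]_Y_   read X → write X, move +1, go to q4
q4 | X[_]Y_   read _ → write X, move +1, go to q0
q0 | XX[Y]_   read Y → write X, move +1, go to q0
q0 | XXX[_]   read _ → write _, move -1, go to q2
q2 | XX[X]_   read X → write X, move -1, go to q0
q0 | X[X]X_   read X → write Y, move +1, go to q3
q3 | XY[X]_   read X → write _, move +1, go to q0
q0 | XY_[_]   read _ → write _, move -1, go to q2
q2 | XY[_]_   read _ → write X, move -1, go to q3
q3 | X[Y]X_
M halts after 15 transitions.

15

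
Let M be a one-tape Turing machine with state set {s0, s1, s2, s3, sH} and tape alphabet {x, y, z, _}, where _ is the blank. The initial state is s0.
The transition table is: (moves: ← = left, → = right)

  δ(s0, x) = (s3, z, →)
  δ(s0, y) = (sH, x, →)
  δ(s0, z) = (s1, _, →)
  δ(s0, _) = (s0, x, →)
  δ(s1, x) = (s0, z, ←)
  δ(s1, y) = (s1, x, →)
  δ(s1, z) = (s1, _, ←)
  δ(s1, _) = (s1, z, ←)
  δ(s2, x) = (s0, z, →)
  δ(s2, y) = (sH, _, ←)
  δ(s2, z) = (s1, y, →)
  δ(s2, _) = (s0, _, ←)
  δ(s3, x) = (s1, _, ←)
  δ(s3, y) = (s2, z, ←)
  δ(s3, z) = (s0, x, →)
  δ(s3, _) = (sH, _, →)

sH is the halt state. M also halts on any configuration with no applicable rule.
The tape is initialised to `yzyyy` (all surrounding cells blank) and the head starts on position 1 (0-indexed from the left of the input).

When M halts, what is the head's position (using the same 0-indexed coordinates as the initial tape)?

1

state=s0 head=1 tape=y[z]yyy__   (s0,z)→(s1,_,→)
state=s1 head=2 tape=y_[y]yy__   (s1,y)→(s1,x,→)
state=s1 head=3 tape=y_x[y]y__   (s1,y)→(s1,x,→)
state=s1 head=4 tape=y_xx[y]__   (s1,y)→(s1,x,→)
state=s1 head=5 tape=y_xxx[_]_   (s1,_)→(s1,z,←)
state=s1 head=4 tape=y_xx[x]z_   (s1,x)→(s0,z,←)
state=s0 head=3 tape=y_x[x]zz_   (s0,x)→(s3,z,→)
state=s3 head=4 tape=y_xz[z]z_   (s3,z)→(s0,x,→)
state=s0 head=5 tape=y_xzx[z]_   (s0,z)→(s1,_,→)
state=s1 head=6 tape=y_xzx_[_]   (s1,_)→(s1,z,←)
state=s1 head=5 tape=y_xzx[_]z   (s1,_)→(s1,z,←)
state=s1 head=4 tape=y_xz[x]zz   (s1,x)→(s0,z,←)
state=s0 head=3 tape=y_x[z]zzz   (s0,z)→(s1,_,→)
state=s1 head=4 tape=y_x_[z]zz   (s1,z)→(s1,_,←)
state=s1 head=3 tape=y_x[_]_zz   (s1,_)→(s1,z,←)
state=s1 head=2 tape=y_[x]z_zz   (s1,x)→(s0,z,←)
state=s0 head=1 tape=y[_]zz_zz   (s0,_)→(s0,x,→)
state=s0 head=2 tape=yx[z]z_zz   (s0,z)→(s1,_,→)
state=s1 head=3 tape=yx_[z]_zz   (s1,z)→(s1,_,←)
state=s1 head=2 tape=yx[_]__zz   (s1,_)→(s1,z,←)
state=s1 head=1 tape=y[x]z__zz   (s1,x)→(s0,z,←)
state=s0 head=0 tape=[y]zz__zz   (s0,y)→(sH,x,→)
state=sH head=1 tape=x[z]z__zz
At halt the head is at cell 1.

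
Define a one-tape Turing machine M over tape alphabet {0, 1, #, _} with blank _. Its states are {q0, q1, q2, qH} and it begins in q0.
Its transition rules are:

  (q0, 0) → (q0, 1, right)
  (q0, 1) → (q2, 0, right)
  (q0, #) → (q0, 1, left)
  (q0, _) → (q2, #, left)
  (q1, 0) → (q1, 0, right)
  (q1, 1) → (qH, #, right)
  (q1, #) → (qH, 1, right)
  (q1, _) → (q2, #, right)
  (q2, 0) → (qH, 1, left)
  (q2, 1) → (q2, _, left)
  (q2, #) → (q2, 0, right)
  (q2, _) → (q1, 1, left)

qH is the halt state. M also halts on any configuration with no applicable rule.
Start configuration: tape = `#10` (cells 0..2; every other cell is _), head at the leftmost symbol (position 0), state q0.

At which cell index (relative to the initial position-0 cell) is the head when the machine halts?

q0 | ___[#]10   read # → write 1, move left, go to q0
q0 | __[_]110   read _ → write #, move left, go to q2
q2 | _[_]#110   read _ → write 1, move left, go to q1
q1 | [_]1#110   read _ → write #, move right, go to q2
q2 | #[1]#110   read 1 → write _, move left, go to q2
q2 | [#]_#110   read # → write 0, move right, go to q2
q2 | 0[_]#110   read _ → write 1, move left, go to q1
q1 | [0]1#110   read 0 → write 0, move right, go to q1
q1 | 0[1]#110   read 1 → write #, move right, go to qH
qH | 0#[#]110
At halt the head is at cell -1.

-1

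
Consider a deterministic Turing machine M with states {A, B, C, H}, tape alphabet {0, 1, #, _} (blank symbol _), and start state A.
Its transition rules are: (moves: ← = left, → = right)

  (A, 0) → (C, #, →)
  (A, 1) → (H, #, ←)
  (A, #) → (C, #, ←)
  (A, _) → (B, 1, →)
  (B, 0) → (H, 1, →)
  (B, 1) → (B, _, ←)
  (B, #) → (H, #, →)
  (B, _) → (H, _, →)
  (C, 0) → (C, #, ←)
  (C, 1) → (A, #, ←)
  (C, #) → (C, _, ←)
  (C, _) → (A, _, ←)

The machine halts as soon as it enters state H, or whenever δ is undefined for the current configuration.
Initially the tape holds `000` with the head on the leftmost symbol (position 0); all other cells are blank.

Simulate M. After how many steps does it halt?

6

A | __[0]00   read 0 → write #, move →, go to C
C | __#[0]0   read 0 → write #, move ←, go to C
C | __[#]#0   read # → write _, move ←, go to C
C | _[_]_#0   read _ → write _, move ←, go to A
A | [_]__#0   read _ → write 1, move →, go to B
B | 1[_]_#0   read _ → write _, move →, go to H
H | 1_[_]#0
M halts after 6 transitions.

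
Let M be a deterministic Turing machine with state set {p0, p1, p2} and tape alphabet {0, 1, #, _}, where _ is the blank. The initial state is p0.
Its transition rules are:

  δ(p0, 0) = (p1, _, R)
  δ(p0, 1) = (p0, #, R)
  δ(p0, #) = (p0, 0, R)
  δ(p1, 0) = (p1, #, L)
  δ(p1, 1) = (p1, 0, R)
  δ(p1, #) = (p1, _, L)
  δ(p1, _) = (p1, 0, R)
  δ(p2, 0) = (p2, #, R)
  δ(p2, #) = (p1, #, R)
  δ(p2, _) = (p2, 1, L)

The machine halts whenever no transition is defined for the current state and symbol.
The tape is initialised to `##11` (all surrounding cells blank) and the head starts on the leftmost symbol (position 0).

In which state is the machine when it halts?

p0

state=p0 head=0 tape=[#]#11_   (p0,#)→(p0,0,R)
state=p0 head=1 tape=0[#]11_   (p0,#)→(p0,0,R)
state=p0 head=2 tape=00[1]1_   (p0,1)→(p0,#,R)
state=p0 head=3 tape=00#[1]_   (p0,1)→(p0,#,R)
state=p0 head=4 tape=00##[_]
No transition is defined for (p0, _); M halts in state p0.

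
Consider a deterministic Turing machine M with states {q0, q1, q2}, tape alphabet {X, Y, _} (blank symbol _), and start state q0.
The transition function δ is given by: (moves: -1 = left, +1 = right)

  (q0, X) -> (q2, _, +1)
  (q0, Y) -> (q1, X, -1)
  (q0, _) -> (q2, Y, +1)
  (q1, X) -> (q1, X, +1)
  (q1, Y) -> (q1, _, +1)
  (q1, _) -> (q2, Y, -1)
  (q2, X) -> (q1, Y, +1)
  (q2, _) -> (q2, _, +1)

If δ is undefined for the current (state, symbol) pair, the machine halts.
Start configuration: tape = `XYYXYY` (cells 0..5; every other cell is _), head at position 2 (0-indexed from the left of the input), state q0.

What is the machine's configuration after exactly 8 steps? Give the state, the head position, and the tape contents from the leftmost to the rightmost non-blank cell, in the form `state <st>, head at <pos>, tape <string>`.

state q2, head at 6, tape X_XX__Y

q0 | XY[Y]XYY_   read Y → write X, move -1, go to q1
q1 | X[Y]XXYY_   read Y → write _, move +1, go to q1
q1 | X_[X]XYY_   read X → write X, move +1, go to q1
q1 | X_X[X]YY_   read X → write X, move +1, go to q1
q1 | X_XX[Y]Y_   read Y → write _, move +1, go to q1
q1 | X_XX_[Y]_   read Y → write _, move +1, go to q1
q1 | X_XX__[_]   read _ → write Y, move -1, go to q2
q2 | X_XX_[_]Y   read _ → write _, move +1, go to q2
q2 | X_XX__[Y]
After 8 steps: state q2, head at 6, tape X_XX__Y.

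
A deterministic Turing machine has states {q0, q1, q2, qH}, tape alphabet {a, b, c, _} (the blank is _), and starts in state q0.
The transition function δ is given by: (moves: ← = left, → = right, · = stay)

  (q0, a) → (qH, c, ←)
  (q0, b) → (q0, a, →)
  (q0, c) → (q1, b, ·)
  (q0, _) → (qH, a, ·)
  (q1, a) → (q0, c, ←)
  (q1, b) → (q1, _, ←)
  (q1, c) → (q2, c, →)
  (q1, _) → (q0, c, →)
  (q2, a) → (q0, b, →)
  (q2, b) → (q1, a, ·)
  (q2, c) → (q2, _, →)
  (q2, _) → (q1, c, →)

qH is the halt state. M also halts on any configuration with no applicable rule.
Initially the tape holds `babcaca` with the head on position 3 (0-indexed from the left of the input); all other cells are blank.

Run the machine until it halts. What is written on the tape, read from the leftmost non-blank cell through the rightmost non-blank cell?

ac___aca

state=q0 head=3 tape=_bab[c]aca   (q0,c)→(q1,b,·)
state=q1 head=3 tape=_bab[b]aca   (q1,b)→(q1,_,←)
state=q1 head=2 tape=_ba[b]_aca   (q1,b)→(q1,_,←)
state=q1 head=1 tape=_b[a]__aca   (q1,a)→(q0,c,←)
state=q0 head=0 tape=_[b]c__aca   (q0,b)→(q0,a,→)
state=q0 head=1 tape=_a[c]__aca   (q0,c)→(q1,b,·)
state=q1 head=1 tape=_a[b]__aca   (q1,b)→(q1,_,←)
state=q1 head=0 tape=_[a]___aca   (q1,a)→(q0,c,←)
state=q0 head=-1 tape=[_]c___aca   (q0,_)→(qH,a,·)
state=qH head=-1 tape=[a]c___aca
The non-blank tape span at halt is ac___aca.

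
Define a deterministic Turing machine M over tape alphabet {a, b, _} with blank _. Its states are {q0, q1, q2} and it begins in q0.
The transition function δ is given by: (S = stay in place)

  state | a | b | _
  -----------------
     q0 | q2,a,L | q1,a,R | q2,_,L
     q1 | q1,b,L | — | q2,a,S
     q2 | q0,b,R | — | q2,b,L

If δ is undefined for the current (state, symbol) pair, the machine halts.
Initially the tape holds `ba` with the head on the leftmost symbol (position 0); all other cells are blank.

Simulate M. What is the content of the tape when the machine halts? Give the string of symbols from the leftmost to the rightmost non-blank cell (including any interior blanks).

bab

state=q0 head=0 tape=_[b]a   (q0,b)→(q1,a,R)
state=q1 head=1 tape=_a[a]   (q1,a)→(q1,b,L)
state=q1 head=0 tape=_[a]b   (q1,a)→(q1,b,L)
state=q1 head=-1 tape=[_]bb   (q1,_)→(q2,a,S)
state=q2 head=-1 tape=[a]bb   (q2,a)→(q0,b,R)
state=q0 head=0 tape=b[b]b   (q0,b)→(q1,a,R)
state=q1 head=1 tape=ba[b]
The non-blank tape span at halt is bab.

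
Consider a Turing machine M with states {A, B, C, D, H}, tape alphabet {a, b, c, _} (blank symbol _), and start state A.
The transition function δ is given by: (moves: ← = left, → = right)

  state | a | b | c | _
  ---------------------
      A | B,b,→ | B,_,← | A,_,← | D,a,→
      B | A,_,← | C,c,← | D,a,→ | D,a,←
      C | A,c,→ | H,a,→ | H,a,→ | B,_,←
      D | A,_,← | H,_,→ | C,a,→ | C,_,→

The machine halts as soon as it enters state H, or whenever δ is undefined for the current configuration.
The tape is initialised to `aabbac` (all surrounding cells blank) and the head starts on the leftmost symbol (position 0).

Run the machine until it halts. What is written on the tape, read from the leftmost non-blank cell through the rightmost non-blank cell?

ca_abac

A | __[a]abbac   read a → write b, move →, go to B
B | __b[a]bbac   read a → write _, move ←, go to A
A | __[b]_bbac   read b → write _, move ←, go to B
B | _[_]__bbac   read _ → write a, move ←, go to D
D | [_]a__bbac   read _ → write _, move →, go to C
C | _[a]__bbac   read a → write c, move →, go to A
A | _c[_]_bbac   read _ → write a, move →, go to D
D | _ca[_]bbac   read _ → write _, move →, go to C
C | _ca_[b]bac   read b → write a, move →, go to H
H | _ca_a[b]ac
The non-blank tape span at halt is ca_abac.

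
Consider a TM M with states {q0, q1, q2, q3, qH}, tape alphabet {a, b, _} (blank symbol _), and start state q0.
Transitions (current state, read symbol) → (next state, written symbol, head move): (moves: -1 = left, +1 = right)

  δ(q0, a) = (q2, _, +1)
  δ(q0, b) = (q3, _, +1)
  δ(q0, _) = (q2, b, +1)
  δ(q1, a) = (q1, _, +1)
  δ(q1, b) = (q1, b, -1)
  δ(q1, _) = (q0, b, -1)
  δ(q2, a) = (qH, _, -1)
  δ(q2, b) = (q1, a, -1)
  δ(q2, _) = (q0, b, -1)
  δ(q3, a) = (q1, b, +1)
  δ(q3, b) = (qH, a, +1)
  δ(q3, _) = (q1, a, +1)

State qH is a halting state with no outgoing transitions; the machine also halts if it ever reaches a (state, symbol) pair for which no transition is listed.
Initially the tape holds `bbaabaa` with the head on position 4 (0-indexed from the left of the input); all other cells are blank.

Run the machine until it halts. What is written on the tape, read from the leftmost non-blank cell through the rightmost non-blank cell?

b_aaabba

state=q0 head=4 tape=bbaa[b]aa_   (q0,b)→(q3,_,+1)
state=q3 head=5 tape=bbaa_[a]a_   (q3,a)→(q1,b,+1)
state=q1 head=6 tape=bbaa_b[a]_   (q1,a)→(q1,_,+1)
state=q1 head=7 tape=bbaa_b_[_]   (q1,_)→(q0,b,-1)
state=q0 head=6 tape=bbaa_b[_]b   (q0,_)→(q2,b,+1)
state=q2 head=7 tape=bbaa_bb[b]   (q2,b)→(q1,a,-1)
state=q1 head=6 tape=bbaa_b[b]a   (q1,b)→(q1,b,-1)
state=q1 head=5 tape=bbaa_[b]ba   (q1,b)→(q1,b,-1)
state=q1 head=4 tape=bbaa[_]bba   (q1,_)→(q0,b,-1)
state=q0 head=3 tape=bba[a]bbba   (q0,a)→(q2,_,+1)
state=q2 head=4 tape=bba_[b]bba   (q2,b)→(q1,a,-1)
state=q1 head=3 tape=bba[_]abba   (q1,_)→(q0,b,-1)
state=q0 head=2 tape=bb[a]babba   (q0,a)→(q2,_,+1)
state=q2 head=3 tape=bb_[b]abba   (q2,b)→(q1,a,-1)
state=q1 head=2 tape=bb[_]aabba   (q1,_)→(q0,b,-1)
state=q0 head=1 tape=b[b]baabba   (q0,b)→(q3,_,+1)
state=q3 head=2 tape=b_[b]aabba   (q3,b)→(qH,a,+1)
state=qH head=3 tape=b_a[a]abba
The non-blank tape span at halt is b_aaabba.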